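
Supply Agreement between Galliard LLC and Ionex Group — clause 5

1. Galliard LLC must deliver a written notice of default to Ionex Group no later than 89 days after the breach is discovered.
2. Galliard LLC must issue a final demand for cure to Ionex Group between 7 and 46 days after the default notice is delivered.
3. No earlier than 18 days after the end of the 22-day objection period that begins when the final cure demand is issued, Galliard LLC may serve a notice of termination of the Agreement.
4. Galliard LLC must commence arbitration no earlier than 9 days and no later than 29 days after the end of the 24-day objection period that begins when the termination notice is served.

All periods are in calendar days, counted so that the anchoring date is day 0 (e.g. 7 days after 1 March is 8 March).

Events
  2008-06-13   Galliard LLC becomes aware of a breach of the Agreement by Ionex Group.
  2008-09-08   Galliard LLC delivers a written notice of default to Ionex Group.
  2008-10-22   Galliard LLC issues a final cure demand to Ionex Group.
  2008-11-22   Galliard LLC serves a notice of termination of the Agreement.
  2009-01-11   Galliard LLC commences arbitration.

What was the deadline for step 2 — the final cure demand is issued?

Step 2 runs from 2008-09-08, when the default notice is delivered. The window is 7–46 days after 2008-09-08; it closes on 2008-10-24.

2008-10-24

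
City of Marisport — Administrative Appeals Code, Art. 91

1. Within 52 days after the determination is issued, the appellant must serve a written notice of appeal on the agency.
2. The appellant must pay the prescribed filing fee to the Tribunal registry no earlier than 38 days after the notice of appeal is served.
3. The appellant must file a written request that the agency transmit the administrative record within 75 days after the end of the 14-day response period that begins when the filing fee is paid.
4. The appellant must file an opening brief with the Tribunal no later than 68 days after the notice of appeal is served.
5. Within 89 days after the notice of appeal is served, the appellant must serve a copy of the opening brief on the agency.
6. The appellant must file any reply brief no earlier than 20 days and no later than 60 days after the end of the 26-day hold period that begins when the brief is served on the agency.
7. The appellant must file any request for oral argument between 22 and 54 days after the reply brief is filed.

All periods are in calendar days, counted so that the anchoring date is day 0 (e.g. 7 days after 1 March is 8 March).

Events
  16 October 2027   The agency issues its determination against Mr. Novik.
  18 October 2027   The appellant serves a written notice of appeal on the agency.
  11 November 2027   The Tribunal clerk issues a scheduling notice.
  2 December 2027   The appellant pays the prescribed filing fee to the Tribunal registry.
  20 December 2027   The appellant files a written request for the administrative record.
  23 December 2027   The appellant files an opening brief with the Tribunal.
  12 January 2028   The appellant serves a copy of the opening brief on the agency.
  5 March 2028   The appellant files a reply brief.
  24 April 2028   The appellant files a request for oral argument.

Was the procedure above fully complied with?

Yes

Step 1: 52 days after 16 October 2027 (when the determination is issued) is 7 December 2027; done 18 October 2027 — timely.
Step 2: the earliest permitted date is 38 days after 18 October 2027 (when the notice of appeal is served), i.e. 25 November 2027; 2 December 2027 is on or after that date.
Step 3: 75 days after 16 December 2027 (end of the 14-day response period, which began when the filing fee is paid on 2 December 2027) is 29 February 2028; completed 20 December 2027, before the deadline.
Step 4: 68 days after 18 October 2027 (when the notice of appeal is served) is 25 December 2027; 23 December 2027 is within that limit.
Step 5: 89 days after 18 October 2027 (when the notice of appeal is served) is 15 January 2028; 12 January 2028 is within that limit.
Step 6: the window is 20–60 days after 7 February 2028 (end of the 26-day hold period, which began when the brief is served on the agency on 12 January 2028), so 27 February 2028 through 7 April 2028; done 5 March 2028, which is between those dates.
Step 7: the window is 22–54 days after 5 March 2028 (when the reply brief is filed), so 27 March 2028 through 28 April 2028; 24 April 2028 falls inside that range.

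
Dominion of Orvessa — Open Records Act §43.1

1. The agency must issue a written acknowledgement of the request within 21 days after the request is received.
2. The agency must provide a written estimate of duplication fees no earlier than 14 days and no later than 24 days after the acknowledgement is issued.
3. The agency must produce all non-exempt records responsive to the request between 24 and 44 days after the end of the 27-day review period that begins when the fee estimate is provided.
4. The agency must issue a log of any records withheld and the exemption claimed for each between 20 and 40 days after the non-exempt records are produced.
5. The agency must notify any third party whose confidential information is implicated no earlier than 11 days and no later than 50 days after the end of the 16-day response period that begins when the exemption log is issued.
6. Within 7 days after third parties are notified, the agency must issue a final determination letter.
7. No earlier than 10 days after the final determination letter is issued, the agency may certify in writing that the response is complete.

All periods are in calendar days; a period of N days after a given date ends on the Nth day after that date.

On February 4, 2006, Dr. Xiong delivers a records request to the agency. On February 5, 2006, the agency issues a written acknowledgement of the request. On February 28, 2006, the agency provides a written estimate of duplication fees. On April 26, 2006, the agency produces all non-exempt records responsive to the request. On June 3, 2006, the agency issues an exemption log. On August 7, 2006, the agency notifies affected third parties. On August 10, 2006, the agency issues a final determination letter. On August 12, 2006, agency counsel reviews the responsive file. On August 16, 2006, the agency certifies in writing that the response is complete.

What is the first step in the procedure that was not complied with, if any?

Step 7

Step 1: 21 days after February 4, 2006 (when the request is received) is February 25, 2006; done February 5, 2006 — timely.
Step 2: the window is 14–24 days after February 5, 2006 (when the acknowledgement is issued), so February 19, 2006 through March 1, 2006; February 28, 2006 falls inside that range.
Step 3: the window is 24–44 days after March 27, 2006 (end of the 27-day review period, which began when the fee estimate is provided on February 28, 2006), so April 20, 2006 through May 10, 2006; done April 26, 2006, which is between those dates.
Step 4: the window is 20–40 days after April 26, 2006 (when the non-exempt records are produced), so May 16, 2006 through June 5, 2006; June 3, 2006 falls inside that range.
Step 5: the window is 11–50 days after June 19, 2006 (end of the 16-day response period, which began when the exemption log is issued on June 3, 2006), so June 30, 2006 through August 8, 2006; done August 7, 2006 — within the window.
Step 6: 7 days after August 7, 2006 (when third parties are notified) is August 14, 2006; August 10, 2006 is within that limit.
Step 7: the earliest permitted date is 10 days after August 10, 2006 (when the final determination letter is issued), i.e. August 20, 2006; acted on August 16, 2006, 4 days prematurely.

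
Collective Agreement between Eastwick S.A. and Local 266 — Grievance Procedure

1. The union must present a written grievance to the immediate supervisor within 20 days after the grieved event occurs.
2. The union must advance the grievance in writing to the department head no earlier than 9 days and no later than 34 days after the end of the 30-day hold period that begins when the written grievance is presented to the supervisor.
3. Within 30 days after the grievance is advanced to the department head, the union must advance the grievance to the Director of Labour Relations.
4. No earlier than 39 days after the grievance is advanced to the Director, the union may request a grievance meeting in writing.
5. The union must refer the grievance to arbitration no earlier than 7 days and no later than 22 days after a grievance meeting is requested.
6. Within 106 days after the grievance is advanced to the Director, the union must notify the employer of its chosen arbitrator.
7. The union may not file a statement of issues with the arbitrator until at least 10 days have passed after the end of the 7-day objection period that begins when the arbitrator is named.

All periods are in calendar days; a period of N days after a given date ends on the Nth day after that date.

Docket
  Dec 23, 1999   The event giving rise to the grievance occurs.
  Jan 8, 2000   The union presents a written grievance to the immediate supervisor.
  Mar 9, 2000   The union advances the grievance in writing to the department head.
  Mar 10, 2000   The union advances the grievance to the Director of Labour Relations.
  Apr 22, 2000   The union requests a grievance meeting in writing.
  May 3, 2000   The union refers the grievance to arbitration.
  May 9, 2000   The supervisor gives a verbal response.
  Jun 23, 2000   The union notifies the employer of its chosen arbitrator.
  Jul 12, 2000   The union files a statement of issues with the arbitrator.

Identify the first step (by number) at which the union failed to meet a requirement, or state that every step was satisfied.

Step 1 — counting 20 days from Dec 23, 1999 (when the grieved event occurs) gives a deadline of Jan 12, 2000; completed Jan 8, 2000, before the deadline.
Step 2 — 9 and 34 days from Feb 7, 2000 (end of the 30-day hold period, which began when the written grievance is presented to the supervisor on Jan 8, 2000) are Feb 16, 2000 and Mar 12, 2000 respectively; Mar 9, 2000 falls inside that range.
Step 3 — counting 30 days from Mar 9, 2000 (when the grievance is advanced to the department head) gives a deadline of Apr 8, 2000; completed Mar 10, 2000, before the deadline.
Step 4 — must wait 39 days from Mar 10, 2000 (when the grievance is advanced to the Director), so not before Apr 18, 2000; Apr 22, 2000 is on or after that date.
Step 5 — 7 and 22 days from Apr 22, 2000 (when a grievance meeting is requested) are Apr 29, 2000 and May 14, 2000 respectively; done May 3, 2000 — within the window.
Step 6 — counting 106 days from Mar 10, 2000 (when the grievance is advanced to the Director) gives a deadline of Jun 24, 2000; done Jun 23, 2000 — timely.
Step 7 — must wait 10 days from Jun 30, 2000 (end of the 7-day objection period, which began when the arbitrator is named on Jun 23, 2000), so not before Jul 10, 2000; done Jul 12, 2000 — permitted.

None — every step was satisfied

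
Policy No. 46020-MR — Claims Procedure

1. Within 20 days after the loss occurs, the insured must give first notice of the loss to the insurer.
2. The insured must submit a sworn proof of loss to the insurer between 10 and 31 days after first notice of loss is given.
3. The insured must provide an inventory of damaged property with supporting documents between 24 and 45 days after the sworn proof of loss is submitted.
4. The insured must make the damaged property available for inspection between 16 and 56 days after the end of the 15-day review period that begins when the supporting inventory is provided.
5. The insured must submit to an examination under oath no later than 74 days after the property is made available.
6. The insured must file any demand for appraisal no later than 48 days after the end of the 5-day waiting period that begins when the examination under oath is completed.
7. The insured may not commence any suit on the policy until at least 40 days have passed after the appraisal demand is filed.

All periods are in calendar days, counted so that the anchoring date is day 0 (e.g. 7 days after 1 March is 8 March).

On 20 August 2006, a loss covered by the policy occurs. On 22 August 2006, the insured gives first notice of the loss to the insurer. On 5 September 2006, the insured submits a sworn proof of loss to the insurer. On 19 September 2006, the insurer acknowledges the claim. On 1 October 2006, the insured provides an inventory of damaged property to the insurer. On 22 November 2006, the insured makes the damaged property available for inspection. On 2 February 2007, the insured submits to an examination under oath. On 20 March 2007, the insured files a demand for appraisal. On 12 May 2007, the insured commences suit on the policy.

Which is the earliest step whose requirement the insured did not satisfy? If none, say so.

None — every step was satisfied

Step 1 — counting 20 days from 20 August 2006 (when the loss occurs) gives a deadline of 9 September 2006; 22 August 2006 is within that limit.
Step 2 — 10 and 31 days from 22 August 2006 (when first notice of loss is given) are 1 September 2006 and 22 September 2006 respectively; 5 September 2006 falls inside that range.
Step 3 — 24 and 45 days from 5 September 2006 (when the sworn proof of loss is submitted) are 29 September 2006 and 20 October 2006 respectively; done 1 October 2006 — within the window.
Step 4 — 16 and 56 days from 16 October 2006 (end of the 15-day review period, which began when the supporting inventory is provided on 1 October 2006) are 1 November 2006 and 11 December 2006 respectively; done 22 November 2006, which is between those dates.
Step 5 — counting 74 days from 22 November 2006 (when the property is made available) gives a deadline of 4 February 2007; completed 2 February 2007, before the deadline.
Step 6 — counting 48 days from 7 February 2007 (end of the 5-day waiting period, which began when the examination under oath is completed on 2 February 2007) gives a deadline of 27 March 2007; 20 March 2007 is within that limit.
Step 7 — must wait 40 days from 20 March 2007 (when the appraisal demand is filed), so not before 29 April 2007; done 12 May 2007 — permitted.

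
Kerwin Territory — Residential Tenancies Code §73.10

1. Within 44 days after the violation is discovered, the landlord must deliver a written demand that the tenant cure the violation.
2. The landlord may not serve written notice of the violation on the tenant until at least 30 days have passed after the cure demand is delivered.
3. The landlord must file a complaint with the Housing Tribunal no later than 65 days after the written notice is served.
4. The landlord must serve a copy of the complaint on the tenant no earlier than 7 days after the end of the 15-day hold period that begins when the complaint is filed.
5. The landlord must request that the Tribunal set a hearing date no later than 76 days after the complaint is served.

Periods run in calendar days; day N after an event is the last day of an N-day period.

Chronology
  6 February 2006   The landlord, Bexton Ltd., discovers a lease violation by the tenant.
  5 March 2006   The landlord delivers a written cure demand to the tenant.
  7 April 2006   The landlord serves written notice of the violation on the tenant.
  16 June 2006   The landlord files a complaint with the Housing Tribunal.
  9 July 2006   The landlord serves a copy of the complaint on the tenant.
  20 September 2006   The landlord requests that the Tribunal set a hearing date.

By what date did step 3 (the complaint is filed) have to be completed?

11 June 2006

Step 3 runs from 7 April 2006, when the written notice is served. 65 days after 7 April 2006 is 11 June 2006.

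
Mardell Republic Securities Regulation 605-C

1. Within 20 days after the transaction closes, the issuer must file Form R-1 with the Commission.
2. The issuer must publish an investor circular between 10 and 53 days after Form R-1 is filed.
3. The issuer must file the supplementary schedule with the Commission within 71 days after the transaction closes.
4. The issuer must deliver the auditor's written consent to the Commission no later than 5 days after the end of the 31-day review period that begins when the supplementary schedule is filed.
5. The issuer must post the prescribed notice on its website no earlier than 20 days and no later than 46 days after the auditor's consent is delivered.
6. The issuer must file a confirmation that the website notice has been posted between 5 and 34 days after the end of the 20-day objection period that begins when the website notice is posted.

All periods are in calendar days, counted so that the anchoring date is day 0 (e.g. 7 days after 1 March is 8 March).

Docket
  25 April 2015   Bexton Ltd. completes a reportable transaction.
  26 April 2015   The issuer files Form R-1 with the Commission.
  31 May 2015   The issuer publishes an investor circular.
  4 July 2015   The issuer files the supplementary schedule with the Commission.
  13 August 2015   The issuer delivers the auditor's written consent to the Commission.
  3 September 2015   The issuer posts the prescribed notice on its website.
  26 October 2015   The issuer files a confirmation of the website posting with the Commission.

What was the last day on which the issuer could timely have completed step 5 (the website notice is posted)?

Step 5 runs from 13 August 2015, when the auditor's consent is delivered. The window is 20–46 days after 13 August 2015; it closes on 28 September 2015.

28 September 2015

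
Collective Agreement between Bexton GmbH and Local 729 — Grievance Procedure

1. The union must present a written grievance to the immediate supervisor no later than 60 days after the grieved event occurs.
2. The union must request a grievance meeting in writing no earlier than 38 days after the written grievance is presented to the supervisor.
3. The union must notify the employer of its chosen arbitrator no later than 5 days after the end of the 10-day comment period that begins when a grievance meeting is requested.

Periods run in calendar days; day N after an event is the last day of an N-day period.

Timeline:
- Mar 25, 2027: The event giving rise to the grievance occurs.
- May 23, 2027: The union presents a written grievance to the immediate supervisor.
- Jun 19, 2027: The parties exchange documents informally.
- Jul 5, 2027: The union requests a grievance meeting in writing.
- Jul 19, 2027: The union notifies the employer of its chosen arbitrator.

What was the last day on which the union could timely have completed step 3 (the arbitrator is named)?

A grievance meeting is requested on Jul 5, 2027; the 10-day comment period therefore ends Jul 15, 2027, and step 3 runs from that date. 5 days after Jul 15, 2027 is Jul 20, 2027.

Jul 20, 2027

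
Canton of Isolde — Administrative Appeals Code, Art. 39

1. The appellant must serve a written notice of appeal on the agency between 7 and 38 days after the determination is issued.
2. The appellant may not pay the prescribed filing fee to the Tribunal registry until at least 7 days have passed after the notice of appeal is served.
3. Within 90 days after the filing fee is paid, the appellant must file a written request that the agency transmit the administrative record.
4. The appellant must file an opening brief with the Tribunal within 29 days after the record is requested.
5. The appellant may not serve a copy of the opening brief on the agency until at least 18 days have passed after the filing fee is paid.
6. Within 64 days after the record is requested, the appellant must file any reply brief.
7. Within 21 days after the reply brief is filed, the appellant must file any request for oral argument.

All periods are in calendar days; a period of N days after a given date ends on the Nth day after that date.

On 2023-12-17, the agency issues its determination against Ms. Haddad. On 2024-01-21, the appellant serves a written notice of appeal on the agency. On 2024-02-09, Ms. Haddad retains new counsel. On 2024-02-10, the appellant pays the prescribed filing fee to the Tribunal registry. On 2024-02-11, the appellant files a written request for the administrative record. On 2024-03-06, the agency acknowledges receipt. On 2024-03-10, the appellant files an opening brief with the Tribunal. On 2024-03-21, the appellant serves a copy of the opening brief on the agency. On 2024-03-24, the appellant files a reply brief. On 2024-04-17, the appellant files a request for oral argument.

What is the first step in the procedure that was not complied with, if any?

Step 7

Step 1 — 7 and 38 days from 2023-12-17 (when the determination is issued) are 2023-12-24 and 2024-01-24 respectively; done 2024-01-21, which is between those dates.
Step 2 — must wait 7 days from 2024-01-21 (when the notice of appeal is served), so not before 2024-01-28; 2024-02-10 is on or after that date.
Step 3 — counting 90 days from 2024-02-10 (when the filing fee is paid) gives a deadline of 2024-05-10; 2024-02-11 is within that limit.
Step 4 — counting 29 days from 2024-02-11 (when the record is requested) gives a deadline of 2024-03-11; completed 2024-03-10, before the deadline.
Step 5 — must wait 18 days from 2024-02-10 (when the filing fee is paid), so not before 2024-02-28; done 2024-03-21 — permitted.
Step 6 — counting 64 days from 2024-02-11 (when the record is requested) gives a deadline of 2024-04-15; 2024-03-24 is within that limit.
Step 7 — counting 21 days from 2024-03-24 (when the reply brief is filed) gives a deadline of 2024-04-14; not done until 2024-04-17, 3 days after the deadline.
That is the first point of non-compliance.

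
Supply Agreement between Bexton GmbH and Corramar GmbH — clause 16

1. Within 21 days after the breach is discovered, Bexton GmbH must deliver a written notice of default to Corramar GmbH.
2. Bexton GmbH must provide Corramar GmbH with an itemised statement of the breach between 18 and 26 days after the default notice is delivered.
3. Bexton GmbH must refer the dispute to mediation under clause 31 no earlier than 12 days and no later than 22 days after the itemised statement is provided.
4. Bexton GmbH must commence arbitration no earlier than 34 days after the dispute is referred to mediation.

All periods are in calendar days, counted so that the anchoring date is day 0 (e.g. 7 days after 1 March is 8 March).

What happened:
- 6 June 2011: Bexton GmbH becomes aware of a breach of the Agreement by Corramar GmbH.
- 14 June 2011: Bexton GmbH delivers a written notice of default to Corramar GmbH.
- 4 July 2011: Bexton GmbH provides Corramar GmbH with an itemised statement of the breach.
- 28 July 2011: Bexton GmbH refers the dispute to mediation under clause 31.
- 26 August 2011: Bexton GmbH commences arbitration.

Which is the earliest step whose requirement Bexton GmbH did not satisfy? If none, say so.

Step 1: 21 days after 6 June 2011 (when the breach is discovered) is 27 June 2011; completed 14 June 2011, before the deadline.
Step 2: the window is 18–26 days after 14 June 2011 (when the default notice is delivered), so 2 July 2011 through 10 July 2011; done 4 July 2011 — within the window.
Step 3: the window is 12–22 days after 4 July 2011 (when the itemised statement is provided), so 16 July 2011 through 26 July 2011; done 28 July 2011 — 2 days after the window closed.

Step 3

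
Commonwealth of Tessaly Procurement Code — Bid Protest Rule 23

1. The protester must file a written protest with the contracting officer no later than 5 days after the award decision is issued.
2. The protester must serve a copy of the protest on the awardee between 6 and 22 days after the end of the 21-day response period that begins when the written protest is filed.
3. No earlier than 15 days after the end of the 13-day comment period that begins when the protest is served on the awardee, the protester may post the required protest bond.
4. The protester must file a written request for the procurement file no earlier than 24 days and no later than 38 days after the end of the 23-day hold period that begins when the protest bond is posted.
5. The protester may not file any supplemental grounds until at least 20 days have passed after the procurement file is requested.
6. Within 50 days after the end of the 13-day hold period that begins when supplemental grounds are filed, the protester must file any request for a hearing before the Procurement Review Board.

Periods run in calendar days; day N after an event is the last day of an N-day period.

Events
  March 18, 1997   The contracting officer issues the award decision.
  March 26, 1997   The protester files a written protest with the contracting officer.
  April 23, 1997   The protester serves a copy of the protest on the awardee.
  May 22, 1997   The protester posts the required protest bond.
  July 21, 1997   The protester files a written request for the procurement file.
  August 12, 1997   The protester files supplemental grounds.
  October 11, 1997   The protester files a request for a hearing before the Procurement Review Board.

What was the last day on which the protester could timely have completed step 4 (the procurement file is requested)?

July 22, 1997

The protest bond is posted on May 22, 1997; the 23-day hold period therefore ends June 14, 1997, and step 4 runs from that date. The window is 24–38 days after June 14, 1997; it closes on July 22, 1997.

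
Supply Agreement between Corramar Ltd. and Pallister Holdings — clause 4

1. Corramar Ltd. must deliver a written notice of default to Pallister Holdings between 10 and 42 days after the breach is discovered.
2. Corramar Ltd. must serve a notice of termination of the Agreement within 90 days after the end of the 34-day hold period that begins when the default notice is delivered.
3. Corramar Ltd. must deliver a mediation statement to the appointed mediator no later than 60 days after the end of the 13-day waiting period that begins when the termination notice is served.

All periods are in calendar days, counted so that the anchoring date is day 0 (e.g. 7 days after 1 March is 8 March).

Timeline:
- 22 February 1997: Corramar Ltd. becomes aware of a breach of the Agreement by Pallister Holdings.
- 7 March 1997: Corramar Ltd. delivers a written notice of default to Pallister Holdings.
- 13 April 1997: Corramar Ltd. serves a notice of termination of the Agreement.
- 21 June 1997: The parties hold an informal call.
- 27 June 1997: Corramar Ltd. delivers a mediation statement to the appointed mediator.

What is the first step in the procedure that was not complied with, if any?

Step 1: the window is 10–42 days after 22 February 1997 (when the breach is discovered), so 4 March 1997 through 5 April 1997; done 7 March 1997, which is between those dates.
Step 2: 90 days after 10 April 1997 (end of the 34-day hold period, which began when the default notice is delivered on 7 March 1997) is 9 July 1997; 13 April 1997 is within that limit.
Step 3: 60 days after 26 April 1997 (end of the 13-day waiting period, which began when the termination notice is served on 13 April 1997) is 25 June 1997; 27 June 1997 misses that deadline by 2 days.
Later steps need not be reached.

Step 3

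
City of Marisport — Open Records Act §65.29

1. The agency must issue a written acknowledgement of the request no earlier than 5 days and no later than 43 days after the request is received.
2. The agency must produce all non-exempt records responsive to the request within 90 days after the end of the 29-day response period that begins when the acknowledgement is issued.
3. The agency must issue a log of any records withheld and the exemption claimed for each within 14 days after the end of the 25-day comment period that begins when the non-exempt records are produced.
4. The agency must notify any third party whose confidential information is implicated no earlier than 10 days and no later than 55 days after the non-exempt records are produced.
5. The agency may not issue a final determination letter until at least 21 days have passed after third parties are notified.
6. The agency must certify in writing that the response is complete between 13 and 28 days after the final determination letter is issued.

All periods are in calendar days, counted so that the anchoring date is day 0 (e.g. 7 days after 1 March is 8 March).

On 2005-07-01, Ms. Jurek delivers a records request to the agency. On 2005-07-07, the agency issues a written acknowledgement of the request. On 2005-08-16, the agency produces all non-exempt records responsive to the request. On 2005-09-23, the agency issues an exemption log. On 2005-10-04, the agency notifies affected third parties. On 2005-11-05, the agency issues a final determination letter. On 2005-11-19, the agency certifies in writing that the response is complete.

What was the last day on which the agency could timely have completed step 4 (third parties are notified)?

Step 4 runs from 2005-08-16, when the non-exempt records are produced. The window is 10–55 days after 2005-08-16; it closes on 2005-10-10.

2005-10-10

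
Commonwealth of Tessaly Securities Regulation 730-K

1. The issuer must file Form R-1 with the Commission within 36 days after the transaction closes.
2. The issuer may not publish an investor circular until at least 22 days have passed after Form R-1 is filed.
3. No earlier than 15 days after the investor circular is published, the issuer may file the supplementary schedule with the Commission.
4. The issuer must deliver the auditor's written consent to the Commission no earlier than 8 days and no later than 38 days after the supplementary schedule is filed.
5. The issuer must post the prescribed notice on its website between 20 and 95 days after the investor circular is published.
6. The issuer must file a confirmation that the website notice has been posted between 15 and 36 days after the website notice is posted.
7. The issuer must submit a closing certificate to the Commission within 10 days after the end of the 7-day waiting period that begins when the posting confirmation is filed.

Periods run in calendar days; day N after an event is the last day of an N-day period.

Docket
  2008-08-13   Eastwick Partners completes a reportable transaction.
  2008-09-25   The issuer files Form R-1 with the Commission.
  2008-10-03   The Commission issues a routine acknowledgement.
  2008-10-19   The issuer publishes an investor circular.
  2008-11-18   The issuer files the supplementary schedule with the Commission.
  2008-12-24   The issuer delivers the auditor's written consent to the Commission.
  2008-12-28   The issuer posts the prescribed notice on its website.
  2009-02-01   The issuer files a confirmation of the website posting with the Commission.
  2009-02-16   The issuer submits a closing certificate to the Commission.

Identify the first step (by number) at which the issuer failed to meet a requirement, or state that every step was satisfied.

Step 1 — counting 36 days from 2008-08-13 (when the transaction closes) gives a deadline of 2008-09-18; done 2008-09-25 — 7 days late.

Step 1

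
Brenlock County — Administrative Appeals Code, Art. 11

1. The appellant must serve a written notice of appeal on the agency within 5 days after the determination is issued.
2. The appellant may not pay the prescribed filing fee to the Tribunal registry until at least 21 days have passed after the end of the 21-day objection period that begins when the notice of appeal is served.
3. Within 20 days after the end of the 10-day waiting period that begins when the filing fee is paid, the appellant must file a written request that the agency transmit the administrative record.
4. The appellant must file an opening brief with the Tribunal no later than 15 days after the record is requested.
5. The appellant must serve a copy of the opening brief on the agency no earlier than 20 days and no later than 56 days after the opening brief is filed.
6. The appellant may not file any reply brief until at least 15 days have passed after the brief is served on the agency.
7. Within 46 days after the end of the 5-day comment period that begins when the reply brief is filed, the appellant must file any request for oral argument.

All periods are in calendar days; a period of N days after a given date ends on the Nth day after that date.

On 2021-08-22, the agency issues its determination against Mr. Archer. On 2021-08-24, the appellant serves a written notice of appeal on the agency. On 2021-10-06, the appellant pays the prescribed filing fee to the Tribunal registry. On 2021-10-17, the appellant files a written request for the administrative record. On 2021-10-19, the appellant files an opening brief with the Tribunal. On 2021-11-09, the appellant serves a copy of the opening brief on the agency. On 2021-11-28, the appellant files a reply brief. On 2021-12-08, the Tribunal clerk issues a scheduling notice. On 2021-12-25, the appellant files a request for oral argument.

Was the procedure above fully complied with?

Yes

(1) due by 2021-08-22 + 5 days = 2021-08-27; done 2021-08-24 — timely.
(2) permitted from 2021-09-14 + 21 days = 2021-10-05 onward; done 2021-10-06 — permitted.
(3) due by 2021-10-16 + 20 days = 2021-11-05; 2021-10-17 is within that limit.
(4) due by 2021-10-17 + 15 days = 2021-11-01; done 2021-10-19 — timely.
(5) the permitted window runs from 2021-10-19 + 20 = 2021-11-08 to 2021-10-19 + 56 = 2021-12-14; done 2021-11-09 — within the window.
(6) permitted from 2021-11-09 + 15 days = 2021-11-24 onward; done 2021-11-28 — permitted.
(7) due by 2021-12-03 + 46 days = 2022-01-18; completed 2021-12-25, before the deadline.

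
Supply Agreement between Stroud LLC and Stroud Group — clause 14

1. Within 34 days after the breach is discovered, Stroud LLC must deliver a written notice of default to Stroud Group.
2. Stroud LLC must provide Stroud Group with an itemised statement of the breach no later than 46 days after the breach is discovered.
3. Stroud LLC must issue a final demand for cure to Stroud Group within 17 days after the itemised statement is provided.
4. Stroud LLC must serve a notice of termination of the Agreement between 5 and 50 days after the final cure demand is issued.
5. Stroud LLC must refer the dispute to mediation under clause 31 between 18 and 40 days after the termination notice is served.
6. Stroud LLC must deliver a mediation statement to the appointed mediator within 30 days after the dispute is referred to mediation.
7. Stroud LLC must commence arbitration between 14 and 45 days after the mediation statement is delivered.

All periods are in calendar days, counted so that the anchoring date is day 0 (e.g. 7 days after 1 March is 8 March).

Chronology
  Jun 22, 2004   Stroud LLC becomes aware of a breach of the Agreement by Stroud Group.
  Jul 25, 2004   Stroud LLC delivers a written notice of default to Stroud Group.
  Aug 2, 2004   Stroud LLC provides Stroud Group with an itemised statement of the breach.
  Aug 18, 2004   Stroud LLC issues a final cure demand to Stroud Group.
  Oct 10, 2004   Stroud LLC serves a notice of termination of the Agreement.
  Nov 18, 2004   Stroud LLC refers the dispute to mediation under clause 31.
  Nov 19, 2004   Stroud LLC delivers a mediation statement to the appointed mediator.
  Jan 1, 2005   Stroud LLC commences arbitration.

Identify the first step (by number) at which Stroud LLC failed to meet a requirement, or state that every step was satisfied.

Step 4

Step 1 — counting 34 days from Jun 22, 2004 (when the breach is discovered) gives a deadline of Jul 26, 2004; completed Jul 25, 2004, before the deadline.
Step 2 — counting 46 days from Jun 22, 2004 (when the breach is discovered) gives a deadline of Aug 7, 2004; Aug 2, 2004 is within that limit.
Step 3 — counting 17 days from Aug 2, 2004 (when the itemised statement is provided) gives a deadline of Aug 19, 2004; Aug 18, 2004 is within that limit.
Step 4 — 5 and 50 days from Aug 18, 2004 (when the final cure demand is issued) are Aug 23, 2004 and Oct 7, 2004 respectively; Oct 10, 2004 is 3 days past the end of the window.
The analysis stops there.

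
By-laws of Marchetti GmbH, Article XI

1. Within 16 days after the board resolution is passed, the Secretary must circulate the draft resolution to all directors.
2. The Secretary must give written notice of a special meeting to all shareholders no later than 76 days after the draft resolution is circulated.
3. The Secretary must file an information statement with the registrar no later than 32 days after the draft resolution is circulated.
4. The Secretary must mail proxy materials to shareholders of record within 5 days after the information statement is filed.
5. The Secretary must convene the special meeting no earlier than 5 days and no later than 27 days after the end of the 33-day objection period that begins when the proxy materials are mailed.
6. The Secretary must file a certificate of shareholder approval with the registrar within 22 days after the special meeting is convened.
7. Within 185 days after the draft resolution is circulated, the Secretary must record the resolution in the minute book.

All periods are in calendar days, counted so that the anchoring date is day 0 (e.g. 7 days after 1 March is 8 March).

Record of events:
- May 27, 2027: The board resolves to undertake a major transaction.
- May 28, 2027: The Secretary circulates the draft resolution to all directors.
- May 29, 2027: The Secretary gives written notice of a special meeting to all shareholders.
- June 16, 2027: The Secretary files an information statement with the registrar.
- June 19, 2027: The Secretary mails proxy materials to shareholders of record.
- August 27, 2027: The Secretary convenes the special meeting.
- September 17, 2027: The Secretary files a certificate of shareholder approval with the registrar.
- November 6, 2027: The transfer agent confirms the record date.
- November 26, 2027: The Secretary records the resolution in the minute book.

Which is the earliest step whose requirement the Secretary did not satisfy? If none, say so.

Step 1: 16 days after May 27, 2027 (when the board resolution is passed) is June 12, 2027; done May 28, 2027 — timely.
Step 2: 76 days after May 28, 2027 (when the draft resolution is circulated) is August 12, 2027; May 29, 2027 is within that limit.
Step 3: 32 days after May 28, 2027 (when the draft resolution is circulated) is June 29, 2027; completed June 16, 2027, before the deadline.
Step 4: 5 days after June 16, 2027 (when the information statement is filed) is June 21, 2027; done June 19, 2027 — timely.
Step 5: the window is 5–27 days after July 22, 2027 (end of the 33-day objection period, which began when the proxy materials are mailed on June 19, 2027), so July 27, 2027 through August 18, 2027; August 27, 2027 is 9 days past the end of the window.

Step 5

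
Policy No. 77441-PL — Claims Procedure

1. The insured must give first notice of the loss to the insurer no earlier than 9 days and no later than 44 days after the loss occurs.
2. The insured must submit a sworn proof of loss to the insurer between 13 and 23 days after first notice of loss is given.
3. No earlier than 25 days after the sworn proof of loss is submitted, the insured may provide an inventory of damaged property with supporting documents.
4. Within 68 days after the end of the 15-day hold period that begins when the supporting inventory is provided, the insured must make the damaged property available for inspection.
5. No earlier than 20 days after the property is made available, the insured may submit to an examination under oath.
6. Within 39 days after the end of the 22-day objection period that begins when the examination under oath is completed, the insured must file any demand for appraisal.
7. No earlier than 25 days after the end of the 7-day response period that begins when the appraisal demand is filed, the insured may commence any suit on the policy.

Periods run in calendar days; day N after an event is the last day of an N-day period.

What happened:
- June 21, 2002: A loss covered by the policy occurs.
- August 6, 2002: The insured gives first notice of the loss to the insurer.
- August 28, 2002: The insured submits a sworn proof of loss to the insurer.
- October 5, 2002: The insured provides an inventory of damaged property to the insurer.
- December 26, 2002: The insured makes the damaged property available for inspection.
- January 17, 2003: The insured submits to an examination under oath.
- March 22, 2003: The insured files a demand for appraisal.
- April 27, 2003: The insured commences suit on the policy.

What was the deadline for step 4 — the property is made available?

December 27, 2002

The supporting inventory is provided on October 5, 2002; the 15-day hold period therefore ends October 20, 2002, and step 4 runs from that date. 68 days after October 20, 2002 is December 27, 2002.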